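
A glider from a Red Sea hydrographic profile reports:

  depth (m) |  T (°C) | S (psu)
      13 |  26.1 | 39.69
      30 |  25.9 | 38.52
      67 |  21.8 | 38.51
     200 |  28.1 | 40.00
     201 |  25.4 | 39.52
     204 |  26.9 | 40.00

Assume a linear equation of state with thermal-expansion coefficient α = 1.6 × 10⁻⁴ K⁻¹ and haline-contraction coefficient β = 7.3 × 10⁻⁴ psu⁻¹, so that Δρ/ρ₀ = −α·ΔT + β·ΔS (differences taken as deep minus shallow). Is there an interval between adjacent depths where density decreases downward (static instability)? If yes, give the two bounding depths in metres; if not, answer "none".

Evaluate Δρ/ρ₀ = −αΔT + βΔS across each adjacent pair:
  13–30 m: −αΔT+βΔS = −(1.6 × 10⁻⁴)(-0.2)+(7.3 × 10⁻⁴)(-1.17) = -8.2 × 10⁻⁴ → UNSTABLE
  30–67 m: −αΔT+βΔS = −(1.6 × 10⁻⁴)(-4.1)+(7.3 × 10⁻⁴)(-0.01) = 6.5 × 10⁻⁴ → stable
  67–200 m: −αΔT+βΔS = −(1.6 × 10⁻⁴)(+6.3)+(7.3 × 10⁻⁴)(+1.49) = 8.0 × 10⁻⁵ → stable
  200–201 m: −αΔT+βΔS = −(1.6 × 10⁻⁴)(-2.7)+(7.3 × 10⁻⁴)(-0.48) = 8.2 × 10⁻⁵ → stable
  201–204 m: −αΔT+βΔS = −(1.6 × 10⁻⁴)(+1.5)+(7.3 × 10⁻⁴)(+0.48) = 1.1 × 10⁻⁴ → stable
The 13–30 m interval has Δρ < 0: lighter water underlies denser water.

13–30 m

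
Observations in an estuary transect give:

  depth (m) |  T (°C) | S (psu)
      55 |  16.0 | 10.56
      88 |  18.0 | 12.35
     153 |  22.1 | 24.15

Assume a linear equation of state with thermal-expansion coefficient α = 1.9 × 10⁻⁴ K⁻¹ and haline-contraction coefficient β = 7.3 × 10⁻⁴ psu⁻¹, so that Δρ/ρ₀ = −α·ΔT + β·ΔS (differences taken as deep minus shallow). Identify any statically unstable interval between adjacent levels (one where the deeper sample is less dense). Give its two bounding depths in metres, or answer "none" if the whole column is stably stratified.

none

Evaluate Δρ/ρ₀ = −αΔT + βΔS across each adjacent pair:
  55–88 m: −αΔT+βΔS = −(1.9 × 10⁻⁴)(+2.0)+(7.3 × 10⁻⁴)(+1.79) = 9.3 × 10⁻⁴ → stable
  88–153 m: −αΔT+βΔS = −(1.9 × 10⁻⁴)(+4.1)+(7.3 × 10⁻⁴)(+11.80) = 7.8 × 10⁻³ → stable
Every interval has Δρ > 0: the column is stably stratified throughout.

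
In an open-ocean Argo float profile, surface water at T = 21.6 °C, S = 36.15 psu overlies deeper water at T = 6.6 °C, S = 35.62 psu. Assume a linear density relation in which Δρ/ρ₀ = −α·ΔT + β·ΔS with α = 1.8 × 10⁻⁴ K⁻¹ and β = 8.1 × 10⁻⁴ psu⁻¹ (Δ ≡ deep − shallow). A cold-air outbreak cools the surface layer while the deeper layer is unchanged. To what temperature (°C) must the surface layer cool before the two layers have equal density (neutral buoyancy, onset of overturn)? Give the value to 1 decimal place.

Neutral buoyancy requires Δρ = 0, i.e. −α(T_deep − T_surf′) + β(S_deep − S_surf) = 0.
T_surf′ = T_deep − (β/α)·ΔS = 6.6 − (8.1 × 10⁻⁴/1.8 × 10⁻⁴)·(-0.53) = 8.985 °C.
Cooling required: 21.6 − (8.985) = 12.615 °C.

9.0 °C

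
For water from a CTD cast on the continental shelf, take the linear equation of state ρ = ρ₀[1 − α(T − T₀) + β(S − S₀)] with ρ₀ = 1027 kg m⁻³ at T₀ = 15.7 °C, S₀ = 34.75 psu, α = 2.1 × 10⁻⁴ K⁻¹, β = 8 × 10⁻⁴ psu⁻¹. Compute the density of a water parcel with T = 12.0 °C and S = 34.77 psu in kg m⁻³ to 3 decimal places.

1027.814 kg m⁻³

T − T₀ = -3.7 K, S − S₀ = +0.02 psu.
Bracket = 1 − α·(-3.7) + β·(+0.02) = 1 + (7.93 × 10⁻⁴) = 1.0007930.
ρ = 1027 × 1.0007930 = 1027.814 kg m⁻³.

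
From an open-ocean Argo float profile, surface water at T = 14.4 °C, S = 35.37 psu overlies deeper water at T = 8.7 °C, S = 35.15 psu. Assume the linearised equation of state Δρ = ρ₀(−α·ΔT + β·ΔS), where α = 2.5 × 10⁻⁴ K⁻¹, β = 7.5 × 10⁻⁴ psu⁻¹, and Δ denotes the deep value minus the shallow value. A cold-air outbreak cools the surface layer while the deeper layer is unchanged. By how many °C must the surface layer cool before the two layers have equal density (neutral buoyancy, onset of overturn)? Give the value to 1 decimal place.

Neutral buoyancy requires Δρ = 0, i.e. −α(T_deep − T_surf′) + β(S_deep − S_surf) = 0.
T_surf′ = T_deep − (β/α)·ΔS = 8.7 − (7.5 × 10⁻⁴/2.5 × 10⁻⁴)·(-0.22) = 9.360 °C.
Cooling required: 14.4 − (9.360) = 5.040 °C.

5.0 °C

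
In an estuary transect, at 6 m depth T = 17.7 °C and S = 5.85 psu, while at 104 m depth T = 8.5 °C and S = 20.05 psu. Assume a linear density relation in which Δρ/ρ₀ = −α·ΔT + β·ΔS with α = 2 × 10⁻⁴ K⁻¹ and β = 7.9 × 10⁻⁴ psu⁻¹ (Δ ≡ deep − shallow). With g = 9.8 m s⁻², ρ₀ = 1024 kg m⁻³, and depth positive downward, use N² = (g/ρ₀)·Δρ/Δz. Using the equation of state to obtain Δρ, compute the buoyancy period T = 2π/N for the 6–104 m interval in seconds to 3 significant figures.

174 s

ΔT = -9.2 K, ΔS = +14.20 psu (deep − shallow).
Δρ/ρ₀ = −αΔT + βΔS = 1.84 × 10⁻³ + 0.011218 = 0.013058, so Δρ ≈ 13.37 kg m⁻³.
N² = (g/ρ₀)·Δρ/Δz = g·(Δρ/ρ₀)/Δz = 9.8 × 0.013058 / 98 = 1.3058 × 10⁻³ s⁻².
N = √(1.3058 × 10⁻³) = 0.036136 rad s⁻¹ → T = 2π/N = 173.88 s ≈ 174 s.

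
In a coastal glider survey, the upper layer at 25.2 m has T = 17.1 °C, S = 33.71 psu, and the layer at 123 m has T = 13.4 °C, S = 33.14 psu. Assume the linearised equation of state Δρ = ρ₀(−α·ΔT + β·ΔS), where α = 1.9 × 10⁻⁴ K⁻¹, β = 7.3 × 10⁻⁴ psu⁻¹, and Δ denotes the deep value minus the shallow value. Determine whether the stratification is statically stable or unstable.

ΔT = 13.4 − 17.1 = -3.7 K and ΔS = 33.14 − 33.71 = -0.57 psu (deep − shallow).
−αΔT = 7.03 × 10⁻⁴; βΔS = -4.161 × 10⁻⁴; sum Δρ/ρ₀ = 2.869 × 10⁻⁴.
Δρ/ρ₀ > 0, so Δρ > 0: deeper water is denser → statically stable.

stable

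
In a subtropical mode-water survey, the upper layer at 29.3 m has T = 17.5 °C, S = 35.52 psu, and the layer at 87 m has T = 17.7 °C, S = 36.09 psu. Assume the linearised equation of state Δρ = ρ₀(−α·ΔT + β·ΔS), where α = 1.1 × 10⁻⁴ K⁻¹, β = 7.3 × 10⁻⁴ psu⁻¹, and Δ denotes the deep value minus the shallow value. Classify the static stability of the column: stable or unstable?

stable

ΔT = 17.7 − 17.5 = +0.2 K and ΔS = 36.09 − 35.52 = +0.57 psu (deep − shallow).
−αΔT = -2.20 × 10⁻⁵; βΔS = 4.161 × 10⁻⁴; sum Δρ/ρ₀ = 3.941 × 10⁻⁴.
Δρ/ρ₀ > 0, so Δρ > 0: deeper water is denser → statically stable.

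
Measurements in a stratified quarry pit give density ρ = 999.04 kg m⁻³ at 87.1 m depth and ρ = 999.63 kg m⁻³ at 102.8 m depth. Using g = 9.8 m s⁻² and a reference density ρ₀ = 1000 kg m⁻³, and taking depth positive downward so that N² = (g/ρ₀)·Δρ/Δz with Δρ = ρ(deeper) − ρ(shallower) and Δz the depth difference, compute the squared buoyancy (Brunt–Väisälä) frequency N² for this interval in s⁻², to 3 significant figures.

Δρ = 999.63 − 999.04 = 0.59 kg m⁻³ over Δz = 102.8 − 87.1 = 15.7 m.
N² = (9.8/1000) × (0.59/15.7) = 3.6828 × 10⁻⁴ s⁻² ≈ 3.68 × 10⁻⁴ s⁻².

3.68 × 10⁻⁴ s⁻²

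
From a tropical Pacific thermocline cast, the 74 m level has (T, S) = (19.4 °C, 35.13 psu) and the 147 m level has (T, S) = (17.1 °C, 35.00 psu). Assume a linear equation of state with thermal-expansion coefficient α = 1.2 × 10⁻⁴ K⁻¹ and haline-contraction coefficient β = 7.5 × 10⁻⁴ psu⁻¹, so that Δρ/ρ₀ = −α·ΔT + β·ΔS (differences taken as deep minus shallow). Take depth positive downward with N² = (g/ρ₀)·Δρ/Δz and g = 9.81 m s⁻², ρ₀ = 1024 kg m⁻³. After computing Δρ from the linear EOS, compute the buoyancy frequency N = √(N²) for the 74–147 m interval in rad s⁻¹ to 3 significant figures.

ΔT = -2.3 K, ΔS = -0.13 psu (deep − shallow).
Δρ/ρ₀ = −αΔT + βΔS = 2.76 × 10⁻⁴ − 9.75 × 10⁻⁵ = 1.785 × 10⁻⁴, so Δρ ≈ 0.1828 kg m⁻³.
N² = (g/ρ₀)·Δρ/Δz = g·(Δρ/ρ₀)/Δz = 9.81 × 1.785 × 10⁻⁴ / 73 = 2.3987 × 10⁻⁵ s⁻².
N = √(2.3987 × 10⁻⁵) = 4.8977 × 10⁻³ rad s⁻¹ ≈ 4.90 × 10⁻³ rad s⁻¹.

4.90 × 10⁻³ rad s⁻¹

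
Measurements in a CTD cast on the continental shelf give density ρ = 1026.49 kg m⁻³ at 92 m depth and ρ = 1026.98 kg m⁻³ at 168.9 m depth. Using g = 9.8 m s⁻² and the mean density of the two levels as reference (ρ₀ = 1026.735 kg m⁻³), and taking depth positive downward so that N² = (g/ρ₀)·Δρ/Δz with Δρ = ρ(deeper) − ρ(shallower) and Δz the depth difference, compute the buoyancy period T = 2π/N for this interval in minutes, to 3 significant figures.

Δρ = 1026.98 − 1026.49 = 0.49 kg m⁻³ over Δz = 168.9 − 92 = 76.9 m.
N² = (9.8/1026.735) × (0.49/76.9) = 6.0819 × 10⁻⁵ s⁻².
N = √(6.0819 × 10⁻⁵) = 7.7987 × 10⁻³ rad s⁻¹, so T = 2π/N = 805.67 s = 13.428 min ≈ 13.4 min.
Since Δρ > 0 the layer is stably stratified.

13.4 min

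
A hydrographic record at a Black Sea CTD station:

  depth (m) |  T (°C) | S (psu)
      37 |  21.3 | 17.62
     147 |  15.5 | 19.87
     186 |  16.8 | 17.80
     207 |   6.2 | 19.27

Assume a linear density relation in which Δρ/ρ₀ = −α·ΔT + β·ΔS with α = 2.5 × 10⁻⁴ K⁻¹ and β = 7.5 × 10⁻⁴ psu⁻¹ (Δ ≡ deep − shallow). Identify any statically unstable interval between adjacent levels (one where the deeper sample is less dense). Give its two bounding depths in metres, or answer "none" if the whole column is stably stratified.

Evaluate Δρ/ρ₀ = −αΔT + βΔS across each adjacent pair:
  37–147 m: −αΔT+βΔS = −(2.5 × 10⁻⁴)(-5.8)+(7.5 × 10⁻⁴)(+2.25) = 3.1 × 10⁻³ → stable
  147–186 m: −αΔT+βΔS = −(2.5 × 10⁻⁴)(+1.3)+(7.5 × 10⁻⁴)(-2.07) = -1.9 × 10⁻³ → UNSTABLE
  186–207 m: −αΔT+βΔS = −(2.5 × 10⁻⁴)(-10.6)+(7.5 × 10⁻⁴)(+1.47) = 3.8 × 10⁻³ → stable
The 147–186 m interval has Δρ < 0: lighter water underlies denser water.

147–186 m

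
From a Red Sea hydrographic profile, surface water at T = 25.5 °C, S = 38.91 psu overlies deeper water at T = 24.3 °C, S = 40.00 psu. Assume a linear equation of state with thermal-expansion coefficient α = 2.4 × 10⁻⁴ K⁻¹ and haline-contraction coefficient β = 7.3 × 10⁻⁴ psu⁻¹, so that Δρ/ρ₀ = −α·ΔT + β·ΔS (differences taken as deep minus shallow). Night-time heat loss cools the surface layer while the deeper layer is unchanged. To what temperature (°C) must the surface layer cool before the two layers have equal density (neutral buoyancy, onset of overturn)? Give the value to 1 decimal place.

21.0 °C

Neutral buoyancy requires Δρ = 0, i.e. −α(T_deep − T_surf′) + β(S_deep − S_surf) = 0.
T_surf′ = T_deep − (β/α)·ΔS = 24.3 − (7.3 × 10⁻⁴/2.4 × 10⁻⁴)·(+1.09) = 20.985 °C.
Cooling required: 25.5 − (20.985) = 4.515 °C.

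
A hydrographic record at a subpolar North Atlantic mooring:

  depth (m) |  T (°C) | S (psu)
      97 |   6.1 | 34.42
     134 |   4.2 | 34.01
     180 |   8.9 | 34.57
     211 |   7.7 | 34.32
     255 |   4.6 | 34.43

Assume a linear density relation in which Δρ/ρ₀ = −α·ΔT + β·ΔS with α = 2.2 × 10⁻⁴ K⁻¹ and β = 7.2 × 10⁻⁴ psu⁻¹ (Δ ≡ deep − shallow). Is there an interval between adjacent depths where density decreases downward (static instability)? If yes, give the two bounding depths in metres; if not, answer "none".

134–180 m

Evaluate Δρ/ρ₀ = −αΔT + βΔS across each adjacent pair:
  97–134 m: −αΔT+βΔS = −(2.2 × 10⁻⁴)(-1.9)+(7.2 × 10⁻⁴)(-0.41) = 1.2 × 10⁻⁴ → stable
  134–180 m: −αΔT+βΔS = −(2.2 × 10⁻⁴)(+4.7)+(7.2 × 10⁻⁴)(+0.56) = -6.3 × 10⁻⁴ → UNSTABLE
  180–211 m: −αΔT+βΔS = −(2.2 × 10⁻⁴)(-1.2)+(7.2 × 10⁻⁴)(-0.25) = 8.4 × 10⁻⁵ → stable
  211–255 m: −αΔT+βΔS = −(2.2 × 10⁻⁴)(-3.1)+(7.2 × 10⁻⁴)(+0.11) = 7.6 × 10⁻⁴ → stable
The 134–180 m interval has Δρ < 0: lighter water underlies denser water.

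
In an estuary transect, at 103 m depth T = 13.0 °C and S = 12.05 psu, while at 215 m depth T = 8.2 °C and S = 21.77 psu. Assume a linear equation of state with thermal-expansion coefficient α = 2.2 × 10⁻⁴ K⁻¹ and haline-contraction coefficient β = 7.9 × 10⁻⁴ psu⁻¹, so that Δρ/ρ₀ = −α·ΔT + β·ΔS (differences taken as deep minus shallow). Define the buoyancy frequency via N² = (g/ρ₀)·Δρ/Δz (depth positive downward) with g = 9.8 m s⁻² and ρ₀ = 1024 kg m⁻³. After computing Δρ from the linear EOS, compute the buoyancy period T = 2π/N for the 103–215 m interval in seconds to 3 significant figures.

227 s

ΔT = -4.8 K, ΔS = +9.72 psu (deep − shallow).
Δρ/ρ₀ = −αΔT + βΔS = 1.056 × 10⁻³ + 7.6788 × 10⁻³ = 8.7348 × 10⁻³, so Δρ ≈ 8.944 kg m⁻³.
N² = (g/ρ₀)·Δρ/Δz = g·(Δρ/ρ₀)/Δz = 9.8 × 8.7348 × 10⁻³ / 112 = 7.6430 × 10⁻⁴ s⁻².
N = √(7.6430 × 10⁻⁴) = 0.027646 rad s⁻¹ → T = 2π/N = 227.27 s ≈ 227 s.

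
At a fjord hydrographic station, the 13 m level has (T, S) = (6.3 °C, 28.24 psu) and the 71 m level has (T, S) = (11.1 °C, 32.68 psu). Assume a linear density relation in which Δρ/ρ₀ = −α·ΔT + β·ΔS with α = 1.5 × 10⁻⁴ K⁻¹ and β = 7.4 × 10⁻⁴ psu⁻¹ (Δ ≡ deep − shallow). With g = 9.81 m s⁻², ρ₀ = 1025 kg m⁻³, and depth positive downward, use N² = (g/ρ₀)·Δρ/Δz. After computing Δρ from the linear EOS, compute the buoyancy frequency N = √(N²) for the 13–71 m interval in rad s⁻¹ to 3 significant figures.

0.0208 rad s⁻¹

ΔT = +4.8 K, ΔS = +4.44 psu (deep − shallow).
Δρ/ρ₀ = −αΔT + βΔS = -7.20 × 10⁻⁴ + 3.2856 × 10⁻³ = 2.5656 × 10⁻³, so Δρ ≈ 2.630 kg m⁻³.
N² = (g/ρ₀)·Δρ/Δz = g·(Δρ/ρ₀)/Δz = 9.81 × 2.5656 × 10⁻³ / 58 = 4.3394 × 10⁻⁴ s⁻².
N = √(4.3394 × 10⁻⁴) = 0.020831 rad s⁻¹ ≈ 0.0208 rad s⁻¹.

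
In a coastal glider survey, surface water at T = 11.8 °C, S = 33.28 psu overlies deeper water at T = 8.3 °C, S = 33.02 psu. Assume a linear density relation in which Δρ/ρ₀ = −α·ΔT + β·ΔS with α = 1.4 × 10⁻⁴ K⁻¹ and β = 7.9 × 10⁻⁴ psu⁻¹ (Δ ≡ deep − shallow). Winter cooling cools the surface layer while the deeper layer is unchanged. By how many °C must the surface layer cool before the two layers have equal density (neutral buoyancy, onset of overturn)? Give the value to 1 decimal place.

2.0 °C

Neutral buoyancy requires Δρ = 0, i.e. −α(T_deep − T_surf′) + β(S_deep − S_surf) = 0.
T_surf′ = T_deep − (β/α)·ΔS = 8.3 − (7.9 × 10⁻⁴/1.4 × 10⁻⁴)·(-0.26) = 9.767 °C.
Cooling required: 11.8 − (9.767) = 2.033 °C.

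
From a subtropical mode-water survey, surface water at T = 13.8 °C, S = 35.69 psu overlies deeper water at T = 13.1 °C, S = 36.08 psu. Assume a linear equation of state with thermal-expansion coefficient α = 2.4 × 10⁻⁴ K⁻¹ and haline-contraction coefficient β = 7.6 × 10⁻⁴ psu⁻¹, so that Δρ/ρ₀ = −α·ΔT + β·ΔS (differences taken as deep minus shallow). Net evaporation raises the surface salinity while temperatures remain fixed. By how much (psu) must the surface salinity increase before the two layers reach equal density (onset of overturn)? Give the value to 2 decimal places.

Neutral buoyancy requires −α(T_deep − T_surf) + β(S_deep − S_surf′) = 0.
S_surf′ = S_deep − (α/β)·ΔT = 36.08 − (2.4 × 10⁻⁴/7.6 × 10⁻⁴)·(-0.7) = 36.3011 psu.
Increase required: 36.3011 − 35.69 = 0.6111 psu.

0.61 psu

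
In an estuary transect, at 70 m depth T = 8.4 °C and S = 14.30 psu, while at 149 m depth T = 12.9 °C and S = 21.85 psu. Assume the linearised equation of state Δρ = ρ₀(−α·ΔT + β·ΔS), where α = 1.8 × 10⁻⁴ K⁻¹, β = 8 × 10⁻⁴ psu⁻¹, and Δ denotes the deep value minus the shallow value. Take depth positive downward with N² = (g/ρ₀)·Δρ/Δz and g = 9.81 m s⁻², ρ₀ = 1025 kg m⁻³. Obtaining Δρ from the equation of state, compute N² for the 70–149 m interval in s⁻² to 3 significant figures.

ΔT = +4.5 K, ΔS = +7.55 psu (deep − shallow).
Δρ/ρ₀ = −αΔT + βΔS = -8.10 × 10⁻⁴ + 6.04 × 10⁻³ = 5.23 × 10⁻³, so Δρ ≈ 5.361 kg m⁻³.
N² = (g/ρ₀)·Δρ/Δz = g·(Δρ/ρ₀)/Δz = 9.81 × 5.23 × 10⁻³ / 79 = 6.4945 × 10⁻⁴ s⁻² ≈ 6.49 × 10⁻⁴ s⁻².

6.49 × 10⁻⁴ s⁻²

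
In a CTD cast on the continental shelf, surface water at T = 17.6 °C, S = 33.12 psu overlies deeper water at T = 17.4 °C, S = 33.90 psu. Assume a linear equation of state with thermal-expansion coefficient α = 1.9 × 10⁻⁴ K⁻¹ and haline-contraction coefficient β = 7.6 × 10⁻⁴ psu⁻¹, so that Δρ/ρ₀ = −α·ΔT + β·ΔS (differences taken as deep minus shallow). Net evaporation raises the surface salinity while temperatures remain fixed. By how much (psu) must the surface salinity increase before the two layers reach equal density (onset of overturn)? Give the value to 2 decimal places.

0.83 psu

Neutral buoyancy requires −α(T_deep − T_surf) + β(S_deep − S_surf′) = 0.
S_surf′ = S_deep − (α/β)·ΔT = 33.90 − (1.9 × 10⁻⁴/7.6 × 10⁻⁴)·(-0.2) = 33.9500 psu.
Increase required: 33.9500 − 33.12 = 0.8300 psu.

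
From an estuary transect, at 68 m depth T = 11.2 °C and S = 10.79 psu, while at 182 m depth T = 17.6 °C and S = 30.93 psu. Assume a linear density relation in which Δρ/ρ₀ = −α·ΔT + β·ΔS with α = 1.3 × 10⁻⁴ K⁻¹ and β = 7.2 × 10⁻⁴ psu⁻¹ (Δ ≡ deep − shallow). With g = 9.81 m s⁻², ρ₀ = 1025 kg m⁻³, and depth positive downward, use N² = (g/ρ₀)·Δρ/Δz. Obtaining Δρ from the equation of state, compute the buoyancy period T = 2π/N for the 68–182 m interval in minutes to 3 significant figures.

3.05 min

ΔT = +6.4 K, ΔS = +20.14 psu (deep − shallow).
Δρ/ρ₀ = −αΔT + βΔS = -8.32 × 10⁻⁴ + 0.0145008 = 0.0136688, so Δρ ≈ 14.01 kg m⁻³.
N² = (g/ρ₀)·Δρ/Δz = g·(Δρ/ρ₀)/Δz = 9.81 × 0.0136688 / 114 = 1.1762 × 10⁻³ s⁻².
N = √(1.1762 × 10⁻³) = 0.034296 rad s⁻¹ → T = 2π/N = 183.20 s = 3.0533 min ≈ 3.05 min.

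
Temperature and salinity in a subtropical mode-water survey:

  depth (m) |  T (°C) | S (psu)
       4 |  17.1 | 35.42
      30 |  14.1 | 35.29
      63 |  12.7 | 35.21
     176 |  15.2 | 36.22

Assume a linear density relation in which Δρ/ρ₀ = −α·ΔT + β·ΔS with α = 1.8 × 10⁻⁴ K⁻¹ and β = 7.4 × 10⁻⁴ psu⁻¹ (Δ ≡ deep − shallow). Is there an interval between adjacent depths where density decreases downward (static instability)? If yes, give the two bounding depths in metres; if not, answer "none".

Evaluate Δρ/ρ₀ = −αΔT + βΔS across each adjacent pair:
  4–30 m: −αΔT+βΔS = −(1.8 × 10⁻⁴)(-3.0)+(7.4 × 10⁻⁴)(-0.13) = 4.4 × 10⁻⁴ → stable
  30–63 m: −αΔT+βΔS = −(1.8 × 10⁻⁴)(-1.4)+(7.4 × 10⁻⁴)(-0.08) = 1.9 × 10⁻⁴ → stable
  63–176 m: −αΔT+βΔS = −(1.8 × 10⁻⁴)(+2.5)+(7.4 × 10⁻⁴)(+1.01) = 3.0 × 10⁻⁴ → stable
Every interval has Δρ > 0: the column is stably stratified throughout.

none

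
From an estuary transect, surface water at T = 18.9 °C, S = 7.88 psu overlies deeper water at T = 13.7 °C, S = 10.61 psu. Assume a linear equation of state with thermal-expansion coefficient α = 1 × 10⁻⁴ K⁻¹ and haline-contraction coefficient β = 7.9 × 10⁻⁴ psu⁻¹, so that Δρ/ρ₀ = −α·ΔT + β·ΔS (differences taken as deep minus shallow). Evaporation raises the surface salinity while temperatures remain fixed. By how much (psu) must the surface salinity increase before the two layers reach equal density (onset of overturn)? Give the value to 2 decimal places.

Neutral buoyancy requires −α(T_deep − T_surf) + β(S_deep − S_surf′) = 0.
S_surf′ = S_deep − (α/β)·ΔT = 10.61 − (1 × 10⁻⁴/7.9 × 10⁻⁴)·(-5.2) = 11.2682 psu.
Increase required: 11.2682 − 7.88 = 3.3882 psu.

3.39 psu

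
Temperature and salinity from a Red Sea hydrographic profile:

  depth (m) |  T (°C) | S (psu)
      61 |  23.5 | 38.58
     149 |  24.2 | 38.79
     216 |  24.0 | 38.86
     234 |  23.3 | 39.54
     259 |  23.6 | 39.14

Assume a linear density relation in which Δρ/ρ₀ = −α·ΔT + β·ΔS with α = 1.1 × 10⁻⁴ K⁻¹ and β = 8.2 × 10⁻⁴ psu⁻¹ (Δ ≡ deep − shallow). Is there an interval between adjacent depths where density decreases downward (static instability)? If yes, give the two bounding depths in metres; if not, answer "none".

234–259 m

Evaluate Δρ/ρ₀ = −αΔT + βΔS across each adjacent pair:
  61–149 m: −αΔT+βΔS = −(1.1 × 10⁻⁴)(+0.7)+(8.2 × 10⁻⁴)(+0.21) = 9.5 × 10⁻⁵ → stable
  149–216 m: −αΔT+βΔS = −(1.1 × 10⁻⁴)(-0.2)+(8.2 × 10⁻⁴)(+0.07) = 7.9 × 10⁻⁵ → stable
  216–234 m: −αΔT+βΔS = −(1.1 × 10⁻⁴)(-0.7)+(8.2 × 10⁻⁴)(+0.68) = 6.3 × 10⁻⁴ → stable
  234–259 m: −αΔT+βΔS = −(1.1 × 10⁻⁴)(+0.3)+(8.2 × 10⁻⁴)(-0.40) = -3.6 × 10⁻⁴ → UNSTABLE
The 234–259 m interval has Δρ < 0: lighter water underlies denser water.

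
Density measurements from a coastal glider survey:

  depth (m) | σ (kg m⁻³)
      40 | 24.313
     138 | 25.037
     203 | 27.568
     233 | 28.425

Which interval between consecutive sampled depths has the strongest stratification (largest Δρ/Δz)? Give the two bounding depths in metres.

Compute the density gradient over each adjacent pair:
  40–138 m: Δρ/Δz = 0.724/98 = 7.4 × 10⁻³ kg m⁻⁴
  138–203 m: Δρ/Δz = 2.531/65 = 0.039 kg m⁻⁴
  203–233 m: Δρ/Δz = 0.857/30 = 0.029 kg m⁻⁴
The largest gradient is in the 138–203 m interval — the pycnocline.

138–203 m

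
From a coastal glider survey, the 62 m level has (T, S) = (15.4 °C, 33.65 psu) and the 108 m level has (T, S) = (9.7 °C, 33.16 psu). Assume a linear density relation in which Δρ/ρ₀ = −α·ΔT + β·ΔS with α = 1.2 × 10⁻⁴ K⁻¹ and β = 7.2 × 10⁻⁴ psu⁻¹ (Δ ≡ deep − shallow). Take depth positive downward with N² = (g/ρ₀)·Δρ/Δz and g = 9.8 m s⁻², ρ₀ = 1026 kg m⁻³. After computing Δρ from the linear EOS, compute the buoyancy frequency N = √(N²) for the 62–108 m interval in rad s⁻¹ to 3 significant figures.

ΔT = -5.7 K, ΔS = -0.49 psu (deep − shallow).
Δρ/ρ₀ = −αΔT + βΔS = 6.84 × 10⁻⁴ − 3.528 × 10⁻⁴ = 3.312 × 10⁻⁴, so Δρ ≈ 0.3398 kg m⁻³.
N² = (g/ρ₀)·Δρ/Δz = g·(Δρ/ρ₀)/Δz = 9.8 × 3.312 × 10⁻⁴ / 46 = 7.0560 × 10⁻⁵ s⁻².
N = √(7.0560 × 10⁻⁵) = 8.4000 × 10⁻³ rad s⁻¹ ≈ 8.40 × 10⁻³ rad s⁻¹.

8.40 × 10⁻³ rad s⁻¹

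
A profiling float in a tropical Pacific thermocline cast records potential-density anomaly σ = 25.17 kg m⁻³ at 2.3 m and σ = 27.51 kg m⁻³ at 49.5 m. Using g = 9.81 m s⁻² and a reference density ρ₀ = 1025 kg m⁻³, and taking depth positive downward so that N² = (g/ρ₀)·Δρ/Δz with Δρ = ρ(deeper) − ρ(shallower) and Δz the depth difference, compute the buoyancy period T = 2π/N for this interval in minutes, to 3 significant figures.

4.81 min

Δρ = 1027.51 − 1025.17 = 2.34 kg m⁻³ over Δz = 49.5 − 2.3 = 47.2 m.
N² = (9.81/1025) × (2.34/47.2) = 4.7448 × 10⁻⁴ s⁻².
N = √(4.7448 × 10⁻⁴) = 0.021783 rad s⁻¹, so T = 2π/N = 288.44 s = 4.8073 min ≈ 4.81 min.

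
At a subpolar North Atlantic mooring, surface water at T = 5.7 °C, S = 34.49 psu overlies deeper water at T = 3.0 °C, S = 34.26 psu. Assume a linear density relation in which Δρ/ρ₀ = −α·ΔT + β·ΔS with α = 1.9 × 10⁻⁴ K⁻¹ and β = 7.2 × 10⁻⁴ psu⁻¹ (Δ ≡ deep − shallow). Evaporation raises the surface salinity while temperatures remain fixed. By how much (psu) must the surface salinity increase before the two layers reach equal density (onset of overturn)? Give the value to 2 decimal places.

0.48 psu

Neutral buoyancy requires −α(T_deep − T_surf) + β(S_deep − S_surf′) = 0.
S_surf′ = S_deep − (α/β)·ΔT = 34.26 − (1.9 × 10⁻⁴/7.2 × 10⁻⁴)·(-2.7) = 34.9725 psu.
Increase required: 34.9725 − 34.49 = 0.4825 psu.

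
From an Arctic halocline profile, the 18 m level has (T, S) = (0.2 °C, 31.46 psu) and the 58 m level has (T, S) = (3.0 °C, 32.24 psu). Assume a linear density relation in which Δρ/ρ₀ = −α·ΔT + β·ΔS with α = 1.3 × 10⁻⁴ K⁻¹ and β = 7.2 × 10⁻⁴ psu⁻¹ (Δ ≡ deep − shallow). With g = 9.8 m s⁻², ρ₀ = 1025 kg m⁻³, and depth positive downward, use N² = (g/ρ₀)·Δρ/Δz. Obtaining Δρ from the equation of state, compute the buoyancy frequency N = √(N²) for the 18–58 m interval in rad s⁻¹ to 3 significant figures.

6.96 × 10⁻³ rad s⁻¹

ΔT = +2.8 K, ΔS = +0.78 psu (deep − shallow).
Δρ/ρ₀ = −αΔT + βΔS = -3.64 × 10⁻⁴ + 5.616 × 10⁻⁴ = 1.976 × 10⁻⁴, so Δρ ≈ 0.2025 kg m⁻³.
N² = (g/ρ₀)·Δρ/Δz = g·(Δρ/ρ₀)/Δz = 9.8 × 1.976 × 10⁻⁴ / 40 = 4.8412 × 10⁻⁵ s⁻².
N = √(4.8412 × 10⁻⁵) = 6.9579 × 10⁻³ rad s⁻¹ ≈ 6.96 × 10⁻³ rad s⁻¹.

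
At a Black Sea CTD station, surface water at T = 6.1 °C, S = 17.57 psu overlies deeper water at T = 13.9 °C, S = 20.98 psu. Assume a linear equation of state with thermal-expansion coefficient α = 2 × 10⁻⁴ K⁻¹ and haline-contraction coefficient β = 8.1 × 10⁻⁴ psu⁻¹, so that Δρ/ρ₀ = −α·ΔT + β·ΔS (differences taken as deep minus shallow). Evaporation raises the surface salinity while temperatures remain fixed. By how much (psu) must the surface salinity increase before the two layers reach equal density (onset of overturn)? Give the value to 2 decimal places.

Neutral buoyancy requires −α(T_deep − T_surf) + β(S_deep − S_surf′) = 0.
S_surf′ = S_deep − (α/β)·ΔT = 20.98 − (2 × 10⁻⁴/8.1 × 10⁻⁴)·(+7.8) = 19.0541 psu.
Increase required: 19.0541 − 17.57 = 1.4841 psu.

1.48 psu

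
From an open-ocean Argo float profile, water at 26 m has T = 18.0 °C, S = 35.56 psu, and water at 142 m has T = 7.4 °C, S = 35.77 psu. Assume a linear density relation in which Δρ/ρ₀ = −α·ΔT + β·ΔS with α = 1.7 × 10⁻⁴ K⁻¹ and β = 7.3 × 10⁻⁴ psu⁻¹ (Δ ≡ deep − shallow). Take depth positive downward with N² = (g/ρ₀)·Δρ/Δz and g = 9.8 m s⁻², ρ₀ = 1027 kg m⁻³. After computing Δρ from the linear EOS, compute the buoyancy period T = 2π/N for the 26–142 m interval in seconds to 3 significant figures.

ΔT = -10.6 K, ΔS = +0.21 psu (deep − shallow).
Δρ/ρ₀ = −αΔT + βΔS = 1.802 × 10⁻³ + 1.533 × 10⁻⁴ = 1.9553 × 10⁻³, so Δρ ≈ 2.008 kg m⁻³.
N² = (g/ρ₀)·Δρ/Δz = g·(Δρ/ρ₀)/Δz = 9.8 × 1.9553 × 10⁻³ / 116 = 1.6519 × 10⁻⁴ s⁻².
N = √(1.6519 × 10⁻⁴) = 0.012853 rad s⁻¹ → T = 2π/N = 488.85 s ≈ 489 s.

489 s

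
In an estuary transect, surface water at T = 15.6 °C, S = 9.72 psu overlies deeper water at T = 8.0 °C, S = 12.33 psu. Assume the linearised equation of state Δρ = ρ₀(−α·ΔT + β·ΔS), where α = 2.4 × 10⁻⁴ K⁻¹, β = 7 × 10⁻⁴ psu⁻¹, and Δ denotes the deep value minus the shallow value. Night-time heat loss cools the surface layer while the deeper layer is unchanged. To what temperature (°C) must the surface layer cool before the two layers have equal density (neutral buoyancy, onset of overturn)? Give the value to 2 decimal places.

0.39 °C

Neutral buoyancy requires Δρ = 0, i.e. −α(T_deep − T_surf′) + β(S_deep − S_surf) = 0.
T_surf′ = T_deep − (β/α)·ΔS = 8.0 − (7 × 10⁻⁴/2.4 × 10⁻⁴)·(+2.61) = 0.3875 °C.
Cooling required: 15.6 − (0.3875) = 15.2125 °C.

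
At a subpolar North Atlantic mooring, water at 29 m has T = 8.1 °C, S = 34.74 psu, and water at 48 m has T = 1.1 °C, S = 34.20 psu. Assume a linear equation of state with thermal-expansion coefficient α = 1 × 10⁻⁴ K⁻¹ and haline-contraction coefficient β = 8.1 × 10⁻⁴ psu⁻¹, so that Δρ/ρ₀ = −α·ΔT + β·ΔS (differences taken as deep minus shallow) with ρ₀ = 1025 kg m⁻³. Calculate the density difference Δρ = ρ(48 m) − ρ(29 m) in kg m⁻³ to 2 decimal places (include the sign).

ΔT = -7.0 K, ΔS = -0.54 psu (deep − shallow).
Δρ/ρ₀ = −(1 × 10⁻⁴)(-7.0) + (8.1 × 10⁻⁴)(-0.54) = 2.626 × 10⁻⁴.
Δρ = 1025 × (2.626 × 10⁻⁴) = +0.27 kg m⁻³.
Positive Δρ: denser below, stable.

+0.27 kg m⁻³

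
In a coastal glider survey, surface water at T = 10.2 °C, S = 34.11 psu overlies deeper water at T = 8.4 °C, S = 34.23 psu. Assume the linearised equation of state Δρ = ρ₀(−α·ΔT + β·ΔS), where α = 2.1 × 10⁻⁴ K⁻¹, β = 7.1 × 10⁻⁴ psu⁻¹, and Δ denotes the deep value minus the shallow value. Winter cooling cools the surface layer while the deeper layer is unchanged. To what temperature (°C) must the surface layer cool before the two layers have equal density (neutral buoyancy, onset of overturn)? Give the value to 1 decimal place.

Neutral buoyancy requires Δρ = 0, i.e. −α(T_deep − T_surf′) + β(S_deep − S_surf) = 0.
T_surf′ = T_deep − (β/α)·ΔS = 8.4 − (7.1 × 10⁻⁴/2.1 × 10⁻⁴)·(+0.12) = 7.994 °C.
Cooling required: 10.2 − (7.994) = 2.206 °C.

8.0 °C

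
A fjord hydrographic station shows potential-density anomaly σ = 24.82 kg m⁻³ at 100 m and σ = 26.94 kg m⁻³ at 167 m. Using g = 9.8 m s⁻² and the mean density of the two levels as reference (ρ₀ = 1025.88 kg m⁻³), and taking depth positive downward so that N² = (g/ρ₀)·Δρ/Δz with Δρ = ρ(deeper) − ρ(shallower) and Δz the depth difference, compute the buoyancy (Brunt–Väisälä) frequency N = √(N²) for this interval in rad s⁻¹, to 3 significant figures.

0.0174 rad s⁻¹

Δρ = 1026.94 − 1024.82 = 2.12 kg m⁻³ over Δz = 167 − 100 = 67 m.
N² = (9.8/1025.88) × (2.12/67) = 3.0227 × 10⁻⁴ s⁻².
N = √(3.0227 × 10⁻⁴) = 0.017386 rad s⁻¹ ≈ 0.0174 rad s⁻¹.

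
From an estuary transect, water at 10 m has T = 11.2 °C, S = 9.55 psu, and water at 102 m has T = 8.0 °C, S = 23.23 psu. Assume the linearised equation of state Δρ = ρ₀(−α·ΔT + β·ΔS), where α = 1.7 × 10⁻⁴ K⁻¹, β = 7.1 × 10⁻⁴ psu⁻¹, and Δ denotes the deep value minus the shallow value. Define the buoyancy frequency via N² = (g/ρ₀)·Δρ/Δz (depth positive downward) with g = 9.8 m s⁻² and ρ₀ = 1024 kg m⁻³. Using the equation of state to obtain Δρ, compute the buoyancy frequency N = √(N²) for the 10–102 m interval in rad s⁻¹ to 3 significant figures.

0.0331 rad s⁻¹

ΔT = -3.2 K, ΔS = +13.68 psu (deep − shallow).
Δρ/ρ₀ = −αΔT + βΔS = 5.44 × 10⁻⁴ + 9.7128 × 10⁻³ = 0.0102568, so Δρ ≈ 10.50 kg m⁻³.
N² = (g/ρ₀)·Δρ/Δz = g·(Δρ/ρ₀)/Δz = 9.8 × 0.0102568 / 92 = 1.0926 × 10⁻³ s⁻².
N = √(1.0926 × 10⁻³) = 0.033055 rad s⁻¹ ≈ 0.0331 rad s⁻¹.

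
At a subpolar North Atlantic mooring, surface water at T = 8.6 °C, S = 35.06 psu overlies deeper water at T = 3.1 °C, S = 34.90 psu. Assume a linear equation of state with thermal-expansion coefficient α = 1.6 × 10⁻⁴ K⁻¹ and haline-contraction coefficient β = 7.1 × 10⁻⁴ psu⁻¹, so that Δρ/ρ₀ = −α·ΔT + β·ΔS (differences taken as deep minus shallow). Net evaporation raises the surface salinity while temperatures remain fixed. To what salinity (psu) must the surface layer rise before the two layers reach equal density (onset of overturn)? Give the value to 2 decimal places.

Neutral buoyancy requires −α(T_deep − T_surf) + β(S_deep − S_surf′) = 0.
S_surf′ = S_deep − (α/β)·ΔT = 34.90 − (1.6 × 10⁻⁴/7.1 × 10⁻⁴)·(-5.5) = 36.1394 psu.
Increase required: 36.1394 − 35.06 = 1.0794 psu.

36.14 psu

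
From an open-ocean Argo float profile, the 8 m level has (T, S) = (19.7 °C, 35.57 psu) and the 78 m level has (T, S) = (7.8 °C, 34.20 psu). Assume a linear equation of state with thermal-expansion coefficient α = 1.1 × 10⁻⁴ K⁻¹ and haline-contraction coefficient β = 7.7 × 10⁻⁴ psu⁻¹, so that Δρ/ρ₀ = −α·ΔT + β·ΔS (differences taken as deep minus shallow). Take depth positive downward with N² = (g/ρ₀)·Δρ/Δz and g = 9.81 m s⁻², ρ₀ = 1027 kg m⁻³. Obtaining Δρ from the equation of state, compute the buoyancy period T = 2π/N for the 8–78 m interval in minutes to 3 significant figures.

ΔT = -11.9 K, ΔS = -1.37 psu (deep − shallow).
Δρ/ρ₀ = −αΔT + βΔS = 1.309 × 10⁻³ − 1.0549 × 10⁻³ = 2.541 × 10⁻⁴, so Δρ ≈ 0.2610 kg m⁻³.
N² = (g/ρ₀)·Δρ/Δz = g·(Δρ/ρ₀)/Δz = 9.81 × 2.541 × 10⁻⁴ / 70 = 3.5610 × 10⁻⁵ s⁻².
N = √(3.5610 × 10⁻⁵) = 5.9674 × 10⁻³ rad s⁻¹ → T = 2π/N = 1.0529 × 10³ s = 17.548 min ≈ 17.5 min.

17.5 min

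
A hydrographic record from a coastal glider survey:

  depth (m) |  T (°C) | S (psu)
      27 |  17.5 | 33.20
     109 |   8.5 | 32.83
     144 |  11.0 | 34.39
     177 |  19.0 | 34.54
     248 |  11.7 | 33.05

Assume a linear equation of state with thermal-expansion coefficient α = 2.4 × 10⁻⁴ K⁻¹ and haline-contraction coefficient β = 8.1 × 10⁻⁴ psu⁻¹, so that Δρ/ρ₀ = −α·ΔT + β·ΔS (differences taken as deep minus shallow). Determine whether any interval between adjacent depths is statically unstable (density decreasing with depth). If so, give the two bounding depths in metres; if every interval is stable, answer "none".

144–177 m

Evaluate Δρ/ρ₀ = −αΔT + βΔS across each adjacent pair:
  27–109 m: −αΔT+βΔS = −(2.4 × 10⁻⁴)(-9.0)+(8.1 × 10⁻⁴)(-0.37) = 1.9 × 10⁻³ → stable
  109–144 m: −αΔT+βΔS = −(2.4 × 10⁻⁴)(+2.5)+(8.1 × 10⁻⁴)(+1.56) = 6.6 × 10⁻⁴ → stable
  144–177 m: −αΔT+βΔS = −(2.4 × 10⁻⁴)(+8.0)+(8.1 × 10⁻⁴)(+0.15) = -1.8 × 10⁻³ → UNSTABLE
  177–248 m: −αΔT+βΔS = −(2.4 × 10⁻⁴)(-7.3)+(8.1 × 10⁻⁴)(-1.49) = 5.5 × 10⁻⁴ → stable
The 144–177 m interval has Δρ < 0: lighter water underlies denser water.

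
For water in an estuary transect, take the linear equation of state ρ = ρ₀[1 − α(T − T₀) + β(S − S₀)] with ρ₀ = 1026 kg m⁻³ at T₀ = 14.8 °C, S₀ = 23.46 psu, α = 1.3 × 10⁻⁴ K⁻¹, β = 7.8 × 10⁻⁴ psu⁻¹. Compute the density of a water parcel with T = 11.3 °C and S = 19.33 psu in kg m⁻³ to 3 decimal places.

1023.162 kg m⁻³

T − T₀ = -3.5 K, S − S₀ = -4.13 psu.
Bracket = 1 − α·(-3.5) + β·(-4.13) = 1 + (-2.7664 × 10⁻³) = 0.9972336.
ρ = 1026 × 0.9972336 = 1023.162 kg m⁻³.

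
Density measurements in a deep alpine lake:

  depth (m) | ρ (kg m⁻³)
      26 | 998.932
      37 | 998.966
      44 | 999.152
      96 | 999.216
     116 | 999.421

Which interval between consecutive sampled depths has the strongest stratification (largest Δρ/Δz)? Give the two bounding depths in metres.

37–44 m

Compute the density gradient over each adjacent pair:
  26–37 m: Δρ/Δz = 0.034/11 = 3.1 × 10⁻³ kg m⁻⁴
  37–44 m: Δρ/Δz = 0.186/7 = 0.027 kg m⁻⁴
  44–96 m: Δρ/Δz = 0.064/52 = 1.2 × 10⁻³ kg m⁻⁴
  96–116 m: Δρ/Δz = 0.205/20 = 0.010 kg m⁻⁴
The largest gradient is in the 37–44 m interval — the pycnocline.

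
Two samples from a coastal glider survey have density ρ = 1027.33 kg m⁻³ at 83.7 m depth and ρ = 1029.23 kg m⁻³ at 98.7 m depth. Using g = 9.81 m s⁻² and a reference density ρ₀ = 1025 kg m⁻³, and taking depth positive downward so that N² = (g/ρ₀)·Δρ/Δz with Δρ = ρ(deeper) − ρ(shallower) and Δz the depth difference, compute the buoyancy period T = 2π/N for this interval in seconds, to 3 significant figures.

180 s

Δρ = 1029.23 − 1027.33 = 1.90 kg m⁻³ over Δz = 98.7 − 83.7 = 15 m.
N² = (9.81/1025) × (1.90/15) = 1.2123 × 10⁻³ s⁻².
N = √(1.2123 × 10⁻³) = 0.034818 rad s⁻¹, so T = 2π/N = 180.46 s ≈ 180 s.
A positive N² confirms static stability across the interval.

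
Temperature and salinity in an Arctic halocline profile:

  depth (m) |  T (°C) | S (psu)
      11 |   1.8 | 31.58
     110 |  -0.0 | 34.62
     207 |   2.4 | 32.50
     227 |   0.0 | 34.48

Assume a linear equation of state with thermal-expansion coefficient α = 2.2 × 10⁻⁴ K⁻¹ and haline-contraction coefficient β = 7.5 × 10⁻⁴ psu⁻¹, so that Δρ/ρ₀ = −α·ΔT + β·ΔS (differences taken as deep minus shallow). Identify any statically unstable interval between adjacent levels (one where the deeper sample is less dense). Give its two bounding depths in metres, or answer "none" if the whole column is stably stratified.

Evaluate Δρ/ρ₀ = −αΔT + βΔS across each adjacent pair:
  11–110 m: −αΔT+βΔS = −(2.2 × 10⁻⁴)(-1.8)+(7.5 × 10⁻⁴)(+3.04) = 2.7 × 10⁻³ → stable
  110–207 m: −αΔT+βΔS = −(2.2 × 10⁻⁴)(+2.4)+(7.5 × 10⁻⁴)(-2.12) = -2.1 × 10⁻³ → UNSTABLE
  207–227 m: −αΔT+βΔS = −(2.2 × 10⁻⁴)(-2.4)+(7.5 × 10⁻⁴)(+1.98) = 2.0 × 10⁻³ → stable
The 110–207 m interval has Δρ < 0: lighter water underlies denser water.

110–207 m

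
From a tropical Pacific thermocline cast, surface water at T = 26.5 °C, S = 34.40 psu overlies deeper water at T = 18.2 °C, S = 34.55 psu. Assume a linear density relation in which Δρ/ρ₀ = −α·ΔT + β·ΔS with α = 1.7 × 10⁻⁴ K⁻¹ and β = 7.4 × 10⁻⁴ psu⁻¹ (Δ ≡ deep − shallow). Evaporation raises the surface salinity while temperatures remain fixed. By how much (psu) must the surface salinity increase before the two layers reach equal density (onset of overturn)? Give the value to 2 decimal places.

2.06 psu

Neutral buoyancy requires −α(T_deep − T_surf) + β(S_deep − S_surf′) = 0.
S_surf′ = S_deep − (α/β)·ΔT = 34.55 − (1.7 × 10⁻⁴/7.4 × 10⁻⁴)·(-8.3) = 36.4568 psu.
Increase required: 36.4568 − 34.40 = 2.0568 psu.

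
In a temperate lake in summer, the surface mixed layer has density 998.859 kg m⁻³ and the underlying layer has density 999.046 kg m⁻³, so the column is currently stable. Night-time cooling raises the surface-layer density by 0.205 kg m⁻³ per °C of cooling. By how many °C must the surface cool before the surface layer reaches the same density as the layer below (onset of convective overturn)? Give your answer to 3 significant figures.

Density deficit of the surface layer: 999.046 − 998.859 = 0.187 kg m⁻³.
Required change = 0.187 / 0.205 = 0.912 °C.

0.912 °C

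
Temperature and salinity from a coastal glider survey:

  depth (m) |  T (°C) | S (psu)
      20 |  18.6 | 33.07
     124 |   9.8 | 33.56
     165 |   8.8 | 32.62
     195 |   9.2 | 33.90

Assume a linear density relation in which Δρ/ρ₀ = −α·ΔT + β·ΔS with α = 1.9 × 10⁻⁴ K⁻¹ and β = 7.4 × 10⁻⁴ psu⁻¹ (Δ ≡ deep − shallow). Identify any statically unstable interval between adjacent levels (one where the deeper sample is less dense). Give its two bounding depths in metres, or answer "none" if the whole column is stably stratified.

Evaluate Δρ/ρ₀ = −αΔT + βΔS across each adjacent pair:
  20–124 m: −αΔT+βΔS = −(1.9 × 10⁻⁴)(-8.8)+(7.4 × 10⁻⁴)(+0.49) = 2.0 × 10⁻³ → stable
  124–165 m: −αΔT+βΔS = −(1.9 × 10⁻⁴)(-1.0)+(7.4 × 10⁻⁴)(-0.94) = -5.1 × 10⁻⁴ → UNSTABLE
  165–195 m: −αΔT+βΔS = −(1.9 × 10⁻⁴)(+0.4)+(7.4 × 10⁻⁴)(+1.28) = 8.7 × 10⁻⁴ → stable
The 124–165 m interval has Δρ < 0: lighter water underlies denser water.

124–165 m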